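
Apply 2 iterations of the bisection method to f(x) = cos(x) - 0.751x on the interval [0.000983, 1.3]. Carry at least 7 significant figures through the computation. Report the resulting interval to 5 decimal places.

f(0.000983) = 0.999261, f(1.300000) = -0.708801 (opposite signs)
step 1: m = 0.650492, f(m) = 0.307267 > 0 → root in [0.650492, 1.300000]
step 2: m = 0.975246, f(m) = -0.171445 < 0 → root in [0.650492, 0.975246]

[0.65049, 0.97525]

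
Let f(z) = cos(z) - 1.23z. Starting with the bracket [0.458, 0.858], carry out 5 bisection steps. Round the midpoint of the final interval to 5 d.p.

0.65175

f(0.458000) = 0.333599, f(0.858000) = -0.401388 (opposite signs)
step 1: m = 0.658000, f(m) = -0.018123 < 0 → root in [0.458000, 0.658000]
step 2: m = 0.558000, f(m) = 0.161976 > 0 → root in [0.558000, 0.658000]
step 3: m = 0.608000, f(m) = 0.072952 > 0 → root in [0.608000, 0.658000]
step 4: m = 0.633000, f(m) = 0.027666 > 0 → root in [0.633000, 0.658000]
step 5: m = 0.645500, f(m) = 0.004834 > 0 → root in [0.645500, 0.658000]
Midpoint of [0.645500, 0.658000] = 0.651750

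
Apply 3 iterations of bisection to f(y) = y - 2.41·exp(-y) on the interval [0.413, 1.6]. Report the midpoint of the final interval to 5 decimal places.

f(0.413000) = -1.181606, f(1.600000) = 1.113429 (opposite signs)
step 1: m = 1.006500, f(m) = 0.125655 > 0 → root in [0.413000, 1.006500]
step 2: m = 0.709750, f(m) = -0.475409 < 0 → root in [0.709750, 1.006500]
step 3: m = 0.858125, f(m) = -0.163610 < 0 → root in [0.858125, 1.006500]
Midpoint of [0.858125, 1.006500] = 0.932312

0.93231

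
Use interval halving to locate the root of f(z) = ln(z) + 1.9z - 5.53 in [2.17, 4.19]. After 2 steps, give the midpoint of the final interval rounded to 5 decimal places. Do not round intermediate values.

f(2.170000) = -0.632273, f(4.190000) = 3.863701 (opposite signs)
step 1: m = 3.180000, f(m) = 1.668881 > 0 → root in [2.170000, 3.180000]
step 2: m = 2.675000, f(m) = 0.536449 > 0 → root in [2.170000, 2.675000]
Midpoint of [2.170000, 2.675000] = 2.422500

2.42250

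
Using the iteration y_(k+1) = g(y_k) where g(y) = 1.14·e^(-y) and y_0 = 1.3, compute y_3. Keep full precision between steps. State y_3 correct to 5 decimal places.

y_1 = g(1.300000) = 0.310686
y_2 = g(0.310686) = 0.835556
y_3 = g(0.835556) = 0.494342

0.49434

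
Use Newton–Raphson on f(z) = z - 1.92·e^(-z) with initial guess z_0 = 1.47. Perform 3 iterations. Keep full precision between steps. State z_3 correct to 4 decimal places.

f'(z) = 1 + 1.92·e^(-z)
z_0 = 1.470000: f = 1.028543, f' = 1.441457 → z_1 = 1.470000 - (1.028543)/(1.441457) = 0.756456
z_1 = 0.756456: f = -0.144652, f' = 1.901107 → z_2 = 0.756456 - (-0.144652)/(1.901107) = 0.832544
z_2 = 0.832544: f = -0.002544, f' = 1.835087 → z_3 = 0.832544 - (-0.002544)/(1.835087) = 0.833930

0.8339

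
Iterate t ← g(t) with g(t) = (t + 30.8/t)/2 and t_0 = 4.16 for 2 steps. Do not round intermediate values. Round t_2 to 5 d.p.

t_1 = g(4.160000) = 5.781923
t_2 = g(5.781923) = 5.554435

5.55444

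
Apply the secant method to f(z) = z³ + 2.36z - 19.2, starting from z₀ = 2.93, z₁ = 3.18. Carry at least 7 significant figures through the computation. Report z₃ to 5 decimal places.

f(z_0) = 12.868557, f(z_1) = 20.462232
z_2 = 3.180000 - (20.462232)·(3.180000 - 2.930000)/(20.462232 - (12.868557)) = 2.506340; f(z_2) = 2.459131
z_3 = 2.506340 - (2.459131)·(2.506340 - 3.180000)/(2.459131 - (20.462232)) = 2.414321; f(z_3) = 0.570745

2.41432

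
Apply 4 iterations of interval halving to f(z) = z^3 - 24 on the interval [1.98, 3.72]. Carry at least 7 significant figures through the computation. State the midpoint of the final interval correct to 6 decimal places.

f(1.980000) = -16.237608, f(3.720000) = 27.478848 (opposite signs)
step 1: m = 2.850000, f(m) = -0.850875 < 0 → root in [2.850000, 3.720000]
step 2: m = 3.285000, f(m) = 11.449174 > 0 → root in [2.850000, 3.285000]
step 3: m = 3.067500, f(m) = 4.863814 > 0 → root in [2.850000, 3.067500]
step 4: m = 2.958750, f(m) = 1.901494 > 0 → root in [2.850000, 2.958750]
Midpoint of [2.850000, 2.958750] = 2.904375

2.904375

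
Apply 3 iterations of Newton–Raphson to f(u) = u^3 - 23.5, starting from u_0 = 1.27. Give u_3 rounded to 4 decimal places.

Newton update: u ← u − f(u)/f'(u).
f'(u) = 3u^2
u_0 = 1.270000: f = -21.451617, f' = 4.838700 → u_1 = 1.270000 - (-21.451617)/(4.838700) = 5.703343
u_1 = 5.703343: f = 162.019038, f' = 97.584366 → u_2 = 5.703343 - (162.019038)/(97.584366) = 4.043046
u_2 = 4.043046: f = 42.588521, f' = 49.038662 → u_3 = 4.043046 - (42.588521)/(49.038662) = 3.174578

3.1746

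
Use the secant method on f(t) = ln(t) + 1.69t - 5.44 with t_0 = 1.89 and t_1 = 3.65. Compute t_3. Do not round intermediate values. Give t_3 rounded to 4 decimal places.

2.6429

f(t_0) = -1.609323, f(t_1) = 2.023227
t_2 = 3.650000 - (2.023227)·(3.650000 - 1.890000)/(2.023227 - (-1.609323)) = 2.669730; f(t_2) = 0.053821
t_3 = 2.669730 - (0.053821)·(2.669730 - 3.650000)/(0.053821 - (2.023227)) = 2.642941; f(t_3) = -0.001538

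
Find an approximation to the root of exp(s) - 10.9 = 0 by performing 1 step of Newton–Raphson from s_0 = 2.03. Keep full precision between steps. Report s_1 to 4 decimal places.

2.4616

Newton update: s ← s − f(s)/f'(s).
f'(s) = exp(s)
s_0 = 2.030000: f = -3.285914, f' = 7.614086 → s_1 = 2.030000 - (-3.285914)/(7.614086) = 2.461557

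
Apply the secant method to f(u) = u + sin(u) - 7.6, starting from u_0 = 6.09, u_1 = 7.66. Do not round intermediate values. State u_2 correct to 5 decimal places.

Secant update: u_(k+1) = u_k − f(u_k)·(u_k − u_(k-1))/(f(u_k) − f(u_(k-1))).
f(u_0) = -1.701986, f(u_1) = 1.041244
u_2 = 7.660000 - (1.041244)·(7.660000 - 6.090000)/(1.041244 - (-1.701986)) = 7.064077; f(u_2) = 0.167990

7.06408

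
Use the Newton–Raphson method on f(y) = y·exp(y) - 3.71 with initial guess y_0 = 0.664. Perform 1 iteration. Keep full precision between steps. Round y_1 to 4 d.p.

1.4127

Newton update: y ← y − f(y)/f'(y).
f'(y) = (y + 1)·exp(y)
y_0 = 0.664000: f = -2.420149, f' = 3.232398 → y_1 = 0.664000 - (-2.420149)/(3.232398) = 1.412716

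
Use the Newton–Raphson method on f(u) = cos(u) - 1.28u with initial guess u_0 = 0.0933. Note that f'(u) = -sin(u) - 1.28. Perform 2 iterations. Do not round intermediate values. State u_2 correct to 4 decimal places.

0.6329

u_0 = 0.093300: f = 0.876227, f' = -1.373165 → u_1 = 0.093300 - (0.876227)/(-1.373165) = 0.731408
u_1 = 0.731408: f = -0.191967, f' = -1.947918 → u_2 = 0.731408 - (-0.191967)/(-1.947918) = 0.632858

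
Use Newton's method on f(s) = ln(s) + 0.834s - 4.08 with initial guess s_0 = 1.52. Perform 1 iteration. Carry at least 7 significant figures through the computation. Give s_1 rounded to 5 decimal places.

f'(s) = 1/s + 0.834
s_0 = 1.520000: f = -2.393610, f' = 1.491895 → s_1 = 1.520000 - (-2.393610)/(1.491895) = 3.124409

3.12441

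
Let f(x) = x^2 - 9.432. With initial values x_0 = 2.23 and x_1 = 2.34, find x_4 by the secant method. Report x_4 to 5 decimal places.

3.07077

f(x_0) = -4.459100, f(x_1) = -3.956400
x_2 = 2.340000 - (-3.956400)·(2.340000 - 2.230000)/(-3.956400 - (-4.459100)) = 3.205733; f(x_2) = 0.844724
x_3 = 3.205733 - (0.844724)·(3.205733 - 2.340000)/(0.844724 - (-3.956400)) = 3.053413; f(x_3) = -0.108667
x_4 = 3.053413 - (-0.108667)·(3.053413 - 3.205733)/(-0.108667 - (0.844724)) = 3.070775; f(x_4) = -0.002343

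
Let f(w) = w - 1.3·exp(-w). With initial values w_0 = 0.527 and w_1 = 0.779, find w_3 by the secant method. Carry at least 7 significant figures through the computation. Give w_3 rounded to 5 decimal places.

f(w_0) = -0.240485, f(w_1) = 0.182476
w_2 = 0.779000 - (0.182476)·(0.779000 - 0.527000)/(0.182476 - (-0.240485)) = 0.670281; f(w_2) = 0.005247
w_3 = 0.670281 - (0.005247)·(0.670281 - 0.779000)/(0.005247 - (0.182476)) = 0.667062; f(w_3) = -0.000116

0.66706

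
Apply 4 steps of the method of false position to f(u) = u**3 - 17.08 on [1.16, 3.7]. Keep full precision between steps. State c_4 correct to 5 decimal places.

2.54839

f(1.160000) = -15.519104, f(3.700000) = 33.573000
step 1: c = 1.962950, f(c) = -9.516410 < 0 → new bracket [1.962950, 3.700000]
step 2: c = 2.346582, f(c) = -4.158664 < 0 → new bracket [2.346582, 3.700000]
step 3: c = 2.495752, f(c) = -1.534519 < 0 → new bracket [2.495752, 3.700000]
step 4: c = 2.548388, f(c) = -0.530043 < 0 → new bracket [2.548388, 3.700000]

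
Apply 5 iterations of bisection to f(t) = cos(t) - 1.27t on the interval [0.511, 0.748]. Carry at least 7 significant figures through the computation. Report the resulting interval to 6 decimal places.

[0.629500, 0.636906]

f(0.511000) = 0.223286, f(0.748000) = -0.216909 (opposite signs)
step 1: m = 0.629500, f(m) = 0.008857 > 0 → root in [0.629500, 0.748000]
step 2: m = 0.688750, f(m) = -0.102671 < 0 → root in [0.629500, 0.688750]
step 3: m = 0.659125, f(m) = -0.046560 < 0 → root in [0.629500, 0.659125]
step 4: m = 0.644312, f(m) = -0.018764 < 0 → root in [0.629500, 0.644312]
step 5: m = 0.636906, f(m) = -0.004931 < 0 → root in [0.629500, 0.636906]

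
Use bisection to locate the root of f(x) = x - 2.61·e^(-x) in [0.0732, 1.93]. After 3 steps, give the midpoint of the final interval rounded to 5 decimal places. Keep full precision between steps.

f(0.073200) = -2.352573, f(1.930000) = 1.551163 (opposite signs)
step 1: m = 1.001600, f(m) = 0.042970 > 0 → root in [0.073200, 1.001600]
step 2: m = 0.537400, f(m) = -0.987533 < 0 → root in [0.537400, 1.001600]
step 3: m = 0.769500, f(m) = -0.439568 < 0 → root in [0.769500, 1.001600]
Midpoint of [0.769500, 1.001600] = 0.885550

0.88555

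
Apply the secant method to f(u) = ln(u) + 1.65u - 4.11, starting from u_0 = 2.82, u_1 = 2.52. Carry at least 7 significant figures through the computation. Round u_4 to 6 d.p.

2.054520

f(u_0) = 1.579737, f(u_1) = 0.972259
u_2 = 2.520000 - (0.972259)·(2.520000 - 2.820000)/(0.972259 - (1.579737)) = 2.039855; f(u_2) = -0.031361
u_3 = 2.039855 - (-0.031361)·(2.039855 - 2.520000)/(-0.031361 - (0.972259)) = 2.054858; f(u_3) = 0.000723
u_4 = 2.054858 - (0.000723)·(2.054858 - 2.039855)/(0.000723 - (-0.031361)) = 2.054520; f(u_4) = 0.000001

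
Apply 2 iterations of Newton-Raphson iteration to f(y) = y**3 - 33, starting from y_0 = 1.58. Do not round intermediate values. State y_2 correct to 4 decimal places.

4.0088

Newton update: y ← y − f(y)/f'(y).
f'(y) = 3y**2
y_0 = 1.580000: f = -29.055688, f' = 7.489200 → y_1 = 1.580000 - (-29.055688)/(7.489200) = 5.459678
y_1 = 5.459678: f = 129.742582, f' = 89.424267 → y_2 = 5.459678 - (129.742582)/(89.424267) = 4.008813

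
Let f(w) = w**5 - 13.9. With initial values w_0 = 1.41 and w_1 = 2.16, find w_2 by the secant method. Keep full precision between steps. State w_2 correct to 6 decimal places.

Secant update: w_(k+1) = w_k − f(w_k)·(w_k − w_(k-1))/(f(w_k) − f(w_(k-1))).
f(w_0) = -8.326916, f(w_1) = 33.118498
w_2 = 2.160000 - (33.118498)·(2.160000 - 1.410000)/(33.118498 - (-8.326916)) = 1.560685; f(w_2) = -4.640751

1.560685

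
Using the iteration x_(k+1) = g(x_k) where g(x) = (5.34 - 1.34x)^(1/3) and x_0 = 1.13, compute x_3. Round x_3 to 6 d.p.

1.497225

x_1 = g(1.130000) = 1.564014
x_2 = g(1.564014) = 1.480370
x_3 = g(1.480370) = 1.497225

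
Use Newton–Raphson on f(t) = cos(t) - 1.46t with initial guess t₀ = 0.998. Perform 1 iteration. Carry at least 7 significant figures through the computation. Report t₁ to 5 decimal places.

0.60020

Newton update: t ← t − f(t)/f'(t).
f'(t) = -sin(t) - 1.46
t_0 = 0.998000: f = -0.915096, f' = -2.300389 → t_1 = 0.998000 - (-0.915096)/(-2.300389) = 0.600199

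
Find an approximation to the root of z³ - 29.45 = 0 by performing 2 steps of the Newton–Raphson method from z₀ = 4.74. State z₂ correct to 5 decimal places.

3.15670

Newton update: z ← z − f(z)/f'(z).
f'(z) = 3z²
z_0 = 4.740000: f = 77.046424, f' = 67.402800 → z_1 = 4.740000 - (77.046424)/(67.402800) = 3.596925
z_1 = 3.596925: f = 17.086564, f' = 38.813618 → z_2 = 3.596925 - (17.086564)/(38.813618) = 3.156705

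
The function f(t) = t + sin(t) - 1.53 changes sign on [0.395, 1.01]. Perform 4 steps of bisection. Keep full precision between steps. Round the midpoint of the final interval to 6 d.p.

f(0.395000) = -0.750192, f(1.010000) = 0.326832 (opposite signs)
step 1: m = 0.702500, f(m) = -0.181372 < 0 → root in [0.702500, 1.010000]
step 2: m = 0.856250, f(m) = 0.081641 > 0 → root in [0.702500, 0.856250]
step 3: m = 0.779375, f(m) = -0.047790 < 0 → root in [0.779375, 0.856250]
step 4: m = 0.817812, f(m) = 0.017464 > 0 → root in [0.779375, 0.817812]
Midpoint of [0.779375, 0.817812] = 0.798594

0.798594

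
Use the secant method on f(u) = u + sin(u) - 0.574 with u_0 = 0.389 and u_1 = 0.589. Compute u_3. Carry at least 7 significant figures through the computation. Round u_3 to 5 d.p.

f(u_0) = 0.194263, f(u_1) = 0.570530
u_2 = 0.589000 - (0.570530)·(0.589000 - 0.389000)/(0.570530 - (0.194263)) = 0.285742; f(u_2) = -0.006389
u_3 = 0.285742 - (-0.006389)·(0.285742 - 0.589000)/(-0.006389 - (0.570530)) = 0.289100; f(u_3) = 0.000190

0.28910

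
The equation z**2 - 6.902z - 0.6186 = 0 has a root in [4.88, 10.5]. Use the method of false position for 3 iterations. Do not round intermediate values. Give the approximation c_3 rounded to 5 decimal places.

6.88267

f(4.880000) = -10.485960, f(10.500000) = 37.160400
step 1: c = 6.116844, f(c) = -5.421279 < 0 → new bracket [6.116844, 10.500000]
step 2: c = 6.674884, f(c) = -2.134571 < 0 → new bracket [6.674884, 10.500000]
step 3: c = 6.882671, f(c) = -0.751633 < 0 → new bracket [6.882671, 10.500000]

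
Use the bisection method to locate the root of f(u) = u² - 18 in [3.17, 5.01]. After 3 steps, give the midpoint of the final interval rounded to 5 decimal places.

f(3.170000) = -7.951100, f(5.010000) = 7.100100 (opposite signs)
step 1: m = 4.090000, f(m) = -1.271900 < 0 → root in [4.090000, 5.010000]
step 2: m = 4.550000, f(m) = 2.702500 > 0 → root in [4.090000, 4.550000]
step 3: m = 4.320000, f(m) = 0.662400 > 0 → root in [4.090000, 4.320000]
Midpoint of [4.090000, 4.320000] = 4.205000

4.20500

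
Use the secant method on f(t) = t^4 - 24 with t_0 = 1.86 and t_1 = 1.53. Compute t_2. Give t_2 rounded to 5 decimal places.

2.47185

f(t_0) = -12.031168, f(t_1) = -18.520187
t_2 = 1.530000 - (-18.520187)·(1.530000 - 1.860000)/(-18.520187 - (-12.031168)) = 2.471847; f(t_2) = 13.332422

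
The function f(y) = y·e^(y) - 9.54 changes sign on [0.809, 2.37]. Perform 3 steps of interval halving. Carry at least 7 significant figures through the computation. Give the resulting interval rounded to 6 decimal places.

f(0.809000) = -7.723260, f(2.370000) = 15.812820 (opposite signs)
step 1: m = 1.589500, f(m) = -1.749387 < 0 → root in [1.589500, 2.370000]
step 2: m = 1.979750, f(m) = 4.795236 > 0 → root in [1.589500, 1.979750]
step 3: m = 1.784625, f(m) = 1.091628 > 0 → root in [1.589500, 1.784625]

[1.589500, 1.784625]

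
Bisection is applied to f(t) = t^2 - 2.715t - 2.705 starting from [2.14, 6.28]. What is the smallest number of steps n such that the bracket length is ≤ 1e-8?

Initial width b − a = 6.28 − 2.14 = 4.140000.
After n steps the width is (b−a)/2^n; need (b−a)/2^n ≤ 1e-8.
So n ≥ log₂(4.140000/1e-8) = log₂(414000000.0000) ≈ 28.6251.
Hence n = 29.

29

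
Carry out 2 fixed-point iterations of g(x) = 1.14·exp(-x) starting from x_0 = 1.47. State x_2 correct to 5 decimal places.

x_1 = g(1.470000) = 0.262115
x_2 = g(0.262115) = 0.877142

0.87714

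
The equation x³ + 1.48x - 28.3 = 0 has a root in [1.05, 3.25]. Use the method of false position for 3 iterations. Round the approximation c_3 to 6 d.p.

2.881896

f(1.050000) = -25.588375, f(3.250000) = 10.838125
step 1: c = 2.595425, f(c) = -6.975388 < 0 → new bracket [2.595425, 3.250000]
step 2: c = 2.851742, f(c) = -0.887810 < 0 → new bracket [2.851742, 3.250000]
step 3: c = 2.881896, f(c) = -0.099715 < 0 → new bracket [2.881896, 3.250000]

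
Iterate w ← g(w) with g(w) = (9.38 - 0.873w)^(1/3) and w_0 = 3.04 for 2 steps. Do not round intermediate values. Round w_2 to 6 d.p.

w_1 = g(3.040000) = 1.887647
w_2 = g(1.887647) = 1.977420

1.977420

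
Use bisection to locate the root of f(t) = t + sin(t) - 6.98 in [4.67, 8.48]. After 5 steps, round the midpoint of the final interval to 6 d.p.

f(4.670000) = -3.309102, f(8.480000) = 2.310367 (opposite signs)
step 1: m = 6.575000, f(m) = -0.117309 < 0 → root in [6.575000, 8.480000]
step 2: m = 7.527500, f(m) = 1.494677 > 0 → root in [6.575000, 7.527500]
step 3: m = 7.051250, f(m) = 0.765995 > 0 → root in [6.575000, 7.051250]
step 4: m = 6.813125, f(m) = 0.338606 > 0 → root in [6.575000, 6.813125]
step 5: m = 6.694062, f(m) = 0.113476 > 0 → root in [6.575000, 6.694062]
Midpoint of [6.575000, 6.694062] = 6.634531

6.634531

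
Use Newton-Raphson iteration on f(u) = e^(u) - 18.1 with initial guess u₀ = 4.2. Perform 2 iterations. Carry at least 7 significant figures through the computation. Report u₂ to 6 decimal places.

f'(u) = e^(u)
u_0 = 4.200000: f = 48.586331, f' = 66.686331 → u_1 = 4.200000 - (48.586331)/(66.686331) = 3.471420
u_1 = 3.471420: f = 14.082407, f' = 32.182407 → u_2 = 3.471420 - (14.082407)/(32.182407) = 3.033839

3.033839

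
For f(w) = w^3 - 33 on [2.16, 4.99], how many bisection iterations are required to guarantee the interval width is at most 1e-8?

Initial width b − a = 4.99 − 2.16 = 2.830000.
After n steps the width is (b−a)/2^n; need (b−a)/2^n ≤ 1e-8.
So n ≥ log₂(2.830000/1e-8) = log₂(283000000.0000) ≈ 28.0762.
Hence n = 29.

29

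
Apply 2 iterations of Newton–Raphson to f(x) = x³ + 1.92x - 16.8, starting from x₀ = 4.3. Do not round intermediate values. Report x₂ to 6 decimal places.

f'(x) = 3x² + 1.92
x_0 = 4.300000: f = 70.963000, f' = 57.390000 → x_1 = 4.300000 - (70.963000)/(57.390000) = 3.063495
x_1 = 3.063495: f = 17.832827, f' = 30.075012 → x_2 = 3.063495 - (17.832827)/(30.075012) = 2.470550

2.470550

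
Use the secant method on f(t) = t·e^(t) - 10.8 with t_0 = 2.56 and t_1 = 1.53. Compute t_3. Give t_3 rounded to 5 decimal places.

Secant update: t_(k+1) = t_k − f(t_k)·(t_k − t_(k-1))/(f(t_k) − f(t_(k-1))).
f(t_0) = 22.315692, f(t_1) = -3.734189
t_2 = 1.530000 - (-3.734189)·(1.530000 - 2.560000)/(-3.734189 - (22.315692)) = 1.677648; f(t_2) = -1.819631
t_3 = 1.677648 - (-1.819631)·(1.677648 - 1.530000)/(-1.819631 - (-3.734189)) = 1.817976; f(t_3) = 0.397595

1.81798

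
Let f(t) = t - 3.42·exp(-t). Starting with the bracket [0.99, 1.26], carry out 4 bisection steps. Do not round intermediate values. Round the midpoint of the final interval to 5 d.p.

f(0.990000) = -0.280792, f(1.260000) = 0.289903 (opposite signs)
step 1: m = 1.125000, f(m) = 0.014689 > 0 → root in [0.990000, 1.125000]
step 2: m = 1.057500, f(m) = -0.130345 < 0 → root in [1.057500, 1.125000]
step 3: m = 1.091250, f(m) = -0.057174 < 0 → root in [1.091250, 1.125000]
step 4: m = 1.108125, f(m) = -0.021082 < 0 → root in [1.108125, 1.125000]
Midpoint of [1.108125, 1.125000] = 1.116563

1.11656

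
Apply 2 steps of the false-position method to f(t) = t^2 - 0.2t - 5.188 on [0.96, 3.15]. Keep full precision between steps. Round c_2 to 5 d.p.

f(0.960000) = -4.458400, f(3.150000) = 4.104500
step 1: c = 2.100256, f(c) = -1.196977 < 0 → new bracket [2.100256, 3.150000]
step 2: c = 2.337269, f(c) = -0.192628 < 0 → new bracket [2.337269, 3.150000]

2.33727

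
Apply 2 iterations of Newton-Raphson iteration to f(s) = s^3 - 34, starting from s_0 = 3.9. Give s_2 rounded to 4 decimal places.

3.2429

f'(s) = 3s^2
s_0 = 3.900000: f = 25.319000, f' = 45.630000 → s_1 = 3.900000 - (25.319000)/(45.630000) = 3.345124
s_1 = 3.345124: f = 3.431445, f' = 33.569560 → s_2 = 3.345124 - (3.431445)/(33.569560) = 3.242905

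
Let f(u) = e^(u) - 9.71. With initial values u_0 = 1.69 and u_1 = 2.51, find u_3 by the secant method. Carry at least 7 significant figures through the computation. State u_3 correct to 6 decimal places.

2.264853

f(u_0) = -4.290519, f(u_1) = 2.594930
u_2 = 2.510000 - (2.594930)·(2.510000 - 1.690000)/(2.594930 - (-4.290519)) = 2.200965; f(u_2) = -0.676270
u_3 = 2.200965 - (-0.676270)·(2.200965 - 2.510000)/(-0.676270 - (2.594930)) = 2.264853; f(u_3) = -0.080286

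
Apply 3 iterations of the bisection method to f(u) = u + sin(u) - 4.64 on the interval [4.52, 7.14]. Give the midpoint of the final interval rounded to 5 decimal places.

f(4.520000) = -1.101550, f(7.140000) = 3.255761 (opposite signs)
step 1: m = 5.830000, f(m) = 0.752168 > 0 → root in [4.520000, 5.830000]
step 2: m = 5.175000, f(m) = -0.359890 < 0 → root in [5.175000, 5.830000]
step 3: m = 5.502500, f(m) = 0.158734 > 0 → root in [5.175000, 5.502500]
Midpoint of [5.175000, 5.502500] = 5.338750

5.33875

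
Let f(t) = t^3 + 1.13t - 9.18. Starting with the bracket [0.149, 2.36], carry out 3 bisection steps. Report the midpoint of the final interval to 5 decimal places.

1.94544

f(0.149000) = -9.008322, f(2.360000) = 6.631056 (opposite signs)
step 1: m = 1.254500, f(m) = -5.788120 < 0 → root in [1.254500, 2.360000]
step 2: m = 1.807250, f(m) = -1.235053 < 0 → root in [1.807250, 2.360000]
step 3: m = 2.083625, f(m) = 2.220540 > 0 → root in [1.807250, 2.083625]
Midpoint of [1.807250, 2.083625] = 1.945437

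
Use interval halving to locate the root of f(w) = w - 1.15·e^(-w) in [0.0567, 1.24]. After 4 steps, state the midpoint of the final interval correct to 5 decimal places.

0.61137

f(0.056700) = -1.029909, f(1.240000) = 0.907208 (opposite signs)
step 1: m = 0.648350, f(m) = 0.047006 > 0 → root in [0.056700, 0.648350]
step 2: m = 0.352525, f(m) = -0.455823 < 0 → root in [0.352525, 0.648350]
step 3: m = 0.500437, f(m) = -0.196768 < 0 → root in [0.500437, 0.648350]
step 4: m = 0.574394, f(m) = -0.073109 < 0 → root in [0.574394, 0.648350]
Midpoint of [0.574394, 0.648350] = 0.611372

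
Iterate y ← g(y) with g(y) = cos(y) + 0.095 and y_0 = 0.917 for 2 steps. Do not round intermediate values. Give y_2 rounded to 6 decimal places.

y_1 = g(0.917000) = 0.703204
y_2 = g(0.703204) = 0.857774

0.857774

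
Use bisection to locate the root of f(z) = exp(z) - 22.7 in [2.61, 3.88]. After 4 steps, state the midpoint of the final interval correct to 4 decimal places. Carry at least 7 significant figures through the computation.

f(2.610000) = -9.100949, f(3.880000) = 25.724215 (opposite signs)
step 1: m = 3.245000, f(m) = 2.961710 > 0 → root in [2.610000, 3.245000]
step 2: m = 2.927500, f(m) = -4.019130 < 0 → root in [2.927500, 3.245000]
step 3: m = 3.086250, f(m) = -0.805182 < 0 → root in [3.086250, 3.245000]
step 4: m = 3.165625, f(m) = 1.003554 > 0 → root in [3.086250, 3.165625]
Midpoint of [3.086250, 3.165625] = 3.125938

3.1259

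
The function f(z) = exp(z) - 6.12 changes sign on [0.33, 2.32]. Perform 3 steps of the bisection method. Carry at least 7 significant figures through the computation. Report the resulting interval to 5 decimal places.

f(0.330000) = -4.729032, f(2.320000) = 4.055674 (opposite signs)
step 1: m = 1.325000, f(m) = -2.357815 < 0 → root in [1.325000, 2.320000]
step 2: m = 1.822500, f(m) = 0.067307 > 0 → root in [1.325000, 1.822500]
step 3: m = 1.573750, f(m) = -1.295293 < 0 → root in [1.573750, 1.822500]

[1.57375, 1.82250]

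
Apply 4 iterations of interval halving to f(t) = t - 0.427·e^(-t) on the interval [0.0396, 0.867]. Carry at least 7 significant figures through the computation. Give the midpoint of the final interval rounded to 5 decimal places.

f(0.039600) = -0.370821, f(0.867000) = 0.687570 (opposite signs)
step 1: m = 0.453300, f(m) = 0.181930 > 0 → root in [0.039600, 0.453300]
step 2: m = 0.246450, f(m) = -0.087281 < 0 → root in [0.246450, 0.453300]
step 3: m = 0.349875, f(m) = 0.048936 > 0 → root in [0.246450, 0.349875]
step 4: m = 0.298162, f(m) = -0.018749 < 0 → root in [0.298162, 0.349875]
Midpoint of [0.298162, 0.349875] = 0.324019

0.32402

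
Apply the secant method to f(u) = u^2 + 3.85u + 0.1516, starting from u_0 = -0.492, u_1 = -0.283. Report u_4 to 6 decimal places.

-0.039811

f(u_0) = -1.500536, f(u_1) = -0.857861
u_2 = -0.283000 - (-0.857861)·(-0.283000 - -0.492000)/(-0.857861 - (-1.500536)) = -0.004021; f(u_2) = 0.136136
u_3 = -0.004021 - (0.136136)·(-0.004021 - -0.283000)/(0.136136 - (-0.857861)) = -0.042229; f(u_3) = -0.009199
u_4 = -0.042229 - (-0.009199)·(-0.042229 - -0.004021)/(-0.009199 - (0.136136)) = -0.039811; f(u_4) = -0.000087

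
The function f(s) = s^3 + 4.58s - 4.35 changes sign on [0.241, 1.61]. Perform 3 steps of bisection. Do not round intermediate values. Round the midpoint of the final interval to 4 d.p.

0.8399

f(0.241000) = -3.232222, f(1.610000) = 7.197081 (opposite signs)
step 1: m = 0.925500, f(m) = 0.681527 > 0 → root in [0.241000, 0.925500]
step 2: m = 0.583250, f(m) = -1.480305 < 0 → root in [0.583250, 0.925500]
step 3: m = 0.754375, f(m) = -0.465662 < 0 → root in [0.754375, 0.925500]
Midpoint of [0.754375, 0.925500] = 0.839938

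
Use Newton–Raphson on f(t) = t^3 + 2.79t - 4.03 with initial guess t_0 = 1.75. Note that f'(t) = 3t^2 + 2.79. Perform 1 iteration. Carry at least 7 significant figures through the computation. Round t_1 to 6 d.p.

1.231371

Newton update: t ← t − f(t)/f'(t).
t_0 = 1.750000: f = 6.211875, f' = 11.977500 → t_1 = 1.750000 - (6.211875)/(11.977500) = 1.231371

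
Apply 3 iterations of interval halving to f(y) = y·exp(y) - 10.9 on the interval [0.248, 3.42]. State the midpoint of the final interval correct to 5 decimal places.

f(0.248000) = -10.582198, f(3.420000) = 93.647399 (opposite signs)
step 1: m = 1.834000, f(m) = 0.578772 > 0 → root in [0.248000, 1.834000]
step 2: m = 1.041000, f(m) = -7.951838 < 0 → root in [1.041000, 1.834000]
step 3: m = 1.437500, f(m) = -4.847899 < 0 → root in [1.437500, 1.834000]
Midpoint of [1.437500, 1.834000] = 1.635750

1.63575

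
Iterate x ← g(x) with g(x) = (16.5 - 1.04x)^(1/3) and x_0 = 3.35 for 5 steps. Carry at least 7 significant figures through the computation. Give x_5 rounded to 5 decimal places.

x_1 = g(3.350000) = 2.352299
x_2 = g(2.352299) = 2.413215
x_3 = g(2.413215) = 2.409583
x_4 = g(2.409583) = 2.409800
x_5 = g(2.409800) = 2.409787

2.40979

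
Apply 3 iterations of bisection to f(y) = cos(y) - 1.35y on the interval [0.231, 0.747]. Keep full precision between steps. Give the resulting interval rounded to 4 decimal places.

[0.5535, 0.6180]

f(0.231000) = 0.661588, f(0.747000) = -0.274720 (opposite signs)
step 1: m = 0.489000, f(m) = 0.222653 > 0 → root in [0.489000, 0.747000]
step 2: m = 0.618000, f(m) = -0.019261 < 0 → root in [0.489000, 0.618000]
step 3: m = 0.553500, f(m) = 0.103465 > 0 → root in [0.553500, 0.618000]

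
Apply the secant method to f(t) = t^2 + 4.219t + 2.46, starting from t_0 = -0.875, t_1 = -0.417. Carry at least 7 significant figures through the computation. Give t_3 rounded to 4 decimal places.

-0.7004

f(t_0) = -0.466000, f(t_1) = 0.874566
t_2 = -0.417000 - (0.874566)·(-0.417000 - -0.875000)/(0.874566 - (-0.466000)) = -0.715793; f(t_2) = -0.047570
t_3 = -0.715793 - (-0.047570)·(-0.715793 - -0.417000)/(-0.047570 - (0.874566)) = -0.700379; f(t_3) = -0.004368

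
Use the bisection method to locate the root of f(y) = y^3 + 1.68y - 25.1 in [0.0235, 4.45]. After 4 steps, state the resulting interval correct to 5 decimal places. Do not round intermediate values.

[2.51341, 2.79006]

f(0.023500) = -25.060507, f(4.450000) = 70.497125 (opposite signs)
step 1: m = 2.236750, f(m) = -10.151687 < 0 → root in [2.236750, 4.450000]
step 2: m = 3.343375, f(m) = 17.889639 > 0 → root in [2.236750, 3.343375]
step 3: m = 2.790063, f(m) = 1.306404 > 0 → root in [2.236750, 2.790063]
step 4: m = 2.513406, f(m) = -4.999760 < 0 → root in [2.513406, 2.790063]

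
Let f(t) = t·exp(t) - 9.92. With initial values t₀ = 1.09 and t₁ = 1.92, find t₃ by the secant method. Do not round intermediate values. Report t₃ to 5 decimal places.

1.72993

f(t_0) = -6.678041, f(t_1) = 3.176240
t_2 = 1.920000 - (3.176240)·(1.920000 - 1.090000)/(3.176240 - (-6.678041)) = 1.652474; f(t_2) = -1.294292
t_3 = 1.652474 - (-1.294292)·(1.652474 - 1.920000)/(-1.294292 - (3.176240)) = 1.729927; f(t_3) = -0.162794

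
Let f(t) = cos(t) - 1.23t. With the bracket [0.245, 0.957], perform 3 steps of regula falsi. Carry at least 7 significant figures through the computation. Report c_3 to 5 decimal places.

0.64804

False-position update: c = (a·f(b) − b·f(a))/(f(b) − f(a)); replace the endpoint whose sign matches f(c).
f(0.245000) = 0.668787, f(0.957000) = -0.601135
step 1: c = 0.619965, f(c) = 0.051342 > 0 → new bracket [0.619965, 0.957000]
step 2: c = 0.646485, f(c) = 0.003029 > 0 → new bracket [0.646485, 0.957000]
step 3: c = 0.648042, f(c) = 0.000175 > 0 → new bracket [0.648042, 0.957000]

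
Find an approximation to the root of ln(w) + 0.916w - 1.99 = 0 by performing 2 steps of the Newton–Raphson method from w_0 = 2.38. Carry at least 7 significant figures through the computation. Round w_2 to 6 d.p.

1.635183

f'(w) = 1/w + 0.916
w_0 = 2.380000: f = 1.057180, f' = 1.336168 → w_1 = 2.380000 - (1.057180)/(1.336168) = 1.588797
w_1 = 1.588797: f = -0.071685, f' = 1.545407 → w_2 = 1.588797 - (-0.071685)/(1.545407) = 1.635183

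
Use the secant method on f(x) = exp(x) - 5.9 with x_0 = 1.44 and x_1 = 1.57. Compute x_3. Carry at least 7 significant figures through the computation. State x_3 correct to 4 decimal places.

Secant update: x_(k+1) = x_k − f(x_k)·(x_k − x_(k-1))/(f(x_k) − f(x_(k-1))).
f(x_0) = -1.679304, f(x_1) = -1.093352
x_2 = 1.570000 - (-1.093352)·(1.570000 - 1.440000)/(-1.093352 - (-1.679304)) = 1.812572; f(x_2) = 0.226185
x_3 = 1.812572 - (0.226185)·(1.812572 - 1.570000)/(0.226185 - (-1.093352)) = 1.770992; f(x_3) = -0.023318

1.7710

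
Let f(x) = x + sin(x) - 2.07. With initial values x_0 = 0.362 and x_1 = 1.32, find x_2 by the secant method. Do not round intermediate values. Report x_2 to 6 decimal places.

1.186760

f(x_0) = -1.353855, f(x_1) = 0.218715
x_2 = 1.320000 - (0.218715)·(1.320000 - 0.362000)/(0.218715 - (-1.353855)) = 1.186760; f(x_2) = 0.043920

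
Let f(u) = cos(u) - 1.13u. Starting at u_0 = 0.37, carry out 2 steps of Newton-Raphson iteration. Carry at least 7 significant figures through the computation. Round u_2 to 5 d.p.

f'(u) = -sin(u) - 1.13
u_0 = 0.370000: f = 0.514227, f' = -1.491615 → u_1 = 0.370000 - (0.514227)/(-1.491615) = 0.714745
u_1 = 0.714745: f = -0.052402, f' = -1.785425 → u_2 = 0.714745 - (-0.052402)/(-1.785425) = 0.685395

0.68540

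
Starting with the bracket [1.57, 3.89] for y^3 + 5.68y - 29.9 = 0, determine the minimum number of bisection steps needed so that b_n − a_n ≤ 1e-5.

18

Initial width b − a = 3.89 − 1.57 = 2.320000.
After n steps the width is (b−a)/2^n; need (b−a)/2^n ≤ 1e-5.
So n ≥ log₂(2.320000/1e-5) = log₂(232000.0000) ≈ 17.8238.
Hence n = 18.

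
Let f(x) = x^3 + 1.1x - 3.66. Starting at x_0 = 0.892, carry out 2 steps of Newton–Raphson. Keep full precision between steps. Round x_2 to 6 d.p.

1.318276

Newton update: x ← x − f(x)/f'(x).
f'(x) = 3x^2 + 1.1
x_0 = 0.892000: f = -1.969068, f' = 3.486992 → x_1 = 0.892000 - (-1.969068)/(3.486992) = 1.456689
x_1 = 1.456689: f = 1.033372, f' = 7.465833 → x_2 = 1.456689 - (1.033372)/(7.465833) = 1.318276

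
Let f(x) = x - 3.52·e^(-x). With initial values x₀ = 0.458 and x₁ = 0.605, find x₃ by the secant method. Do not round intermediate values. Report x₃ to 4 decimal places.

f(x_0) = -1.768567, f(x_1) = -1.317182
x_2 = 0.605000 - (-1.317182)·(0.605000 - 0.458000)/(-1.317182 - (-1.768567)) = 1.033959; f(x_2) = -0.217740
x_3 = 1.033959 - (-0.217740)·(1.033959 - 0.605000)/(-0.217740 - (-1.317182)) = 1.118913; f(x_3) = -0.030842

1.1189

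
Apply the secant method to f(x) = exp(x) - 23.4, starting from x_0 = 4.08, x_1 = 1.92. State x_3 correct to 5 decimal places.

f(x_0) = 35.745470, f(x_1) = -16.579042
x_2 = 1.920000 - (-16.579042)·(1.920000 - 4.080000)/(-16.579042 - (35.745470)) = 2.604397; f(x_2) = -9.876934
x_3 = 2.604397 - (-9.876934)·(2.604397 - 1.920000)/(-9.876934 - (-16.579042)) = 3.612996; f(x_3) = 13.676980

3.61300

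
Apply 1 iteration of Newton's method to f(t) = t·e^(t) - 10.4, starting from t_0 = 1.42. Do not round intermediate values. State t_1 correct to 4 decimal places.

1.8720

f'(t) = (t + 1)·e^(t)
t_0 = 1.420000: f = -4.525289, f' = 10.011831 → t_1 = 1.420000 - (-4.525289)/(10.011831) = 1.871994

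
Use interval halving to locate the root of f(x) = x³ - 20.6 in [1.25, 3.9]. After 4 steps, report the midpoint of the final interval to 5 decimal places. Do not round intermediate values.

2.82344

f(1.250000) = -18.646875, f(3.900000) = 38.719000 (opposite signs)
step 1: m = 2.575000, f(m) = -3.526141 < 0 → root in [2.575000, 3.900000]
step 2: m = 3.237500, f(m) = 13.333553 > 0 → root in [2.575000, 3.237500]
step 3: m = 2.906250, f(m) = 3.947028 > 0 → root in [2.575000, 2.906250]
step 4: m = 2.740625, f(m) = -0.015096 < 0 → root in [2.740625, 2.906250]
Midpoint of [2.740625, 2.906250] = 2.823437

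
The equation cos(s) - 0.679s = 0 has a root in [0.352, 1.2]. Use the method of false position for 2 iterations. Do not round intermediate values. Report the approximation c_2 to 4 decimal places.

0.9051

False-position update: c = (a·f(b) − b·f(a))/(f(b) − f(a)); replace the endpoint whose sign matches f(c).
f(0.352000) = 0.699677, f(1.200000) = -0.452442
step 1: c = 0.866987, f(c) = 0.058443 > 0 → new bracket [0.866987, 1.200000]
step 2: c = 0.905082, f(c) = 0.003071 > 0 → new bracket [0.905082, 1.200000]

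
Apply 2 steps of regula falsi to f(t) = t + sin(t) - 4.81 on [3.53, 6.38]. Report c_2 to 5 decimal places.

5.42643

False-position update: c = (a·f(b) − b·f(a))/(f(b) − f(a)); replace the endpoint whose sign matches f(c).
f(3.530000) = -1.658715, f(6.380000) = 1.666664
step 1: c = 4.951594, f(c) = -0.829933 < 0 → new bracket [4.951594, 6.380000]
step 2: c = 5.426433, f(c) = -0.139287 < 0 → new bracket [5.426433, 6.380000]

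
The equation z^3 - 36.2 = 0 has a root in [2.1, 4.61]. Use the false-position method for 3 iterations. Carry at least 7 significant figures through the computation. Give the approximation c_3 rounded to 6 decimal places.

f(2.100000) = -26.939000, f(4.610000) = 61.772181
step 1: c = 2.862214, f(c) = -12.751977 < 0 → new bracket [2.862214, 4.610000]
step 2: c = 3.161281, f(c) = -4.607114 < 0 → new bracket [3.161281, 4.610000]
step 3: c = 3.261831, f(c) = -1.495626 < 0 → new bracket [3.261831, 4.610000]

3.261831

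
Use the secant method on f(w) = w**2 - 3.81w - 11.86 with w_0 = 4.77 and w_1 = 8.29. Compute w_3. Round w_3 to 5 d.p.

Secant update: w_(k+1) = w_k − f(w_k)·(w_k − w_(k-1))/(f(w_k) − f(w_(k-1))).
f(w_0) = -7.280800, f(w_1) = 25.279200
w_2 = 8.290000 - (25.279200)·(8.290000 - 4.770000)/(25.279200 - (-7.280800)) = 5.557114; f(w_2) = -2.151092
w_3 = 5.557114 - (-2.151092)·(5.557114 - 8.290000)/(-2.151092 - (25.279200)) = 5.771427; f(w_3) = -0.539765

5.77143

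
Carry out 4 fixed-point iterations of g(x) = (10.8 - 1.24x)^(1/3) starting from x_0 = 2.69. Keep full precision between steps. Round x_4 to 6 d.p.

2.023980

x_1 = g(2.690000) = 1.954332
x_2 = g(1.954332) = 2.030906
x_3 = g(2.030906) = 2.023203
x_4 = g(2.023203) = 2.023980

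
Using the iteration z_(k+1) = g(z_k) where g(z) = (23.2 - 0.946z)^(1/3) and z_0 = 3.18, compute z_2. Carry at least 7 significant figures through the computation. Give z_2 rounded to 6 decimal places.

2.742358

z_1 = g(3.180000) = 2.723064
z_2 = g(2.723064) = 2.742358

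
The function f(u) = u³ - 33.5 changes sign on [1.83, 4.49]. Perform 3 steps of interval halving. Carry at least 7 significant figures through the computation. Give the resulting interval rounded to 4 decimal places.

[3.1600, 3.4925]

f(1.830000) = -27.371513, f(4.490000) = 57.018849 (opposite signs)
step 1: m = 3.160000, f(m) = -1.945504 < 0 → root in [3.160000, 4.490000]
step 2: m = 3.825000, f(m) = 22.462141 > 0 → root in [3.160000, 3.825000]
step 3: m = 3.492500, f(m) = 9.099965 > 0 → root in [3.160000, 3.492500]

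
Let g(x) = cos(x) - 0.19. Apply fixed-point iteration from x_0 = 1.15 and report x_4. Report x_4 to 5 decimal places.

x_1 = g(1.150000) = 0.218487
x_2 = g(0.218487) = 0.786226
x_3 = g(0.786226) = 0.516521
x_4 = g(0.516521) = 0.679543

0.67954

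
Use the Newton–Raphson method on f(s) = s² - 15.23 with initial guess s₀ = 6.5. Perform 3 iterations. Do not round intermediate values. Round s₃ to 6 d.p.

3.902681

f'(s) = 2s
s_0 = 6.500000: f = 27.020000, f' = 13.000000 → s_1 = 6.500000 - (27.020000)/(13.000000) = 4.421538
s_1 = 4.421538: f = 4.320002, f' = 8.843077 → s_2 = 4.421538 - (4.320002)/(8.843077) = 3.933020
s_2 = 3.933020: f = 0.238650, f' = 7.866041 → s_3 = 3.933020 - (0.238650)/(7.866041) = 3.902681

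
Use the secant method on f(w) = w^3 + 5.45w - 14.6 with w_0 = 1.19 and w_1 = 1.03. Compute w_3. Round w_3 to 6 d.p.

f(w_0) = -6.429341, f(w_1) = -7.893773
w_2 = 1.030000 - (-7.893773)·(1.030000 - 1.190000)/(-7.893773 - (-6.429341)) = 1.892453; f(w_2) = 2.491458
w_3 = 1.892453 - (2.491458)·(1.892453 - 1.030000)/(2.491458 - (-7.893773)) = 1.685547; f(w_3) = -0.625013

1.685547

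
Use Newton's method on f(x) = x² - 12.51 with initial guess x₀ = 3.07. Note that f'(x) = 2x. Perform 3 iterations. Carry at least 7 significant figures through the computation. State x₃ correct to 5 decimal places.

Newton update: x ← x − f(x)/f'(x).
x_0 = 3.070000: f = -3.085100, f' = 6.140000 → x_1 = 3.070000 - (-3.085100)/(6.140000) = 3.572459
x_1 = 3.572459: f = 0.252465, f' = 7.144919 → x_2 = 3.572459 - (0.252465)/(7.144919) = 3.537124
x_2 = 3.537124: f = 0.001249, f' = 7.074249 → x_3 = 3.537124 - (0.001249)/(7.074249) = 3.536948

3.53695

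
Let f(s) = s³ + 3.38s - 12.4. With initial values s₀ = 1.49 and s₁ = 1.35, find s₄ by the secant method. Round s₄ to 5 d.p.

f(s_0) = -4.055851, f(s_1) = -5.376625
s_2 = 1.350000 - (-5.376625)·(1.350000 - 1.490000)/(-5.376625 - (-4.055851)) = 1.919914; f(s_2) = 1.166245
s_3 = 1.919914 - (1.166245)·(1.919914 - 1.350000)/(1.166245 - (-5.376625)) = 1.818329; f(s_3) = -0.242075
s_4 = 1.818329 - (-0.242075)·(1.818329 - 1.919914)/(-0.242075 - (1.166245)) = 1.835790; f(s_4) = -0.008188

1.83579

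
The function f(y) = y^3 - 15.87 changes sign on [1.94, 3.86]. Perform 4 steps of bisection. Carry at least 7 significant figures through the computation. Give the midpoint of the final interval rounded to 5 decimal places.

f(1.940000) = -8.568616, f(3.860000) = 41.642456 (opposite signs)
step 1: m = 2.900000, f(m) = 8.519000 > 0 → root in [1.940000, 2.900000]
step 2: m = 2.420000, f(m) = -1.697512 < 0 → root in [2.420000, 2.900000]
step 3: m = 2.660000, f(m) = 2.951096 > 0 → root in [2.420000, 2.660000]
step 4: m = 2.540000, f(m) = 0.517064 > 0 → root in [2.420000, 2.540000]
Midpoint of [2.420000, 2.540000] = 2.480000

2.48000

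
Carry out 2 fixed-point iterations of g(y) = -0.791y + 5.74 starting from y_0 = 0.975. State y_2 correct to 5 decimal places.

1.80970

y_1 = g(0.975000) = 4.968775
y_2 = g(4.968775) = 1.809699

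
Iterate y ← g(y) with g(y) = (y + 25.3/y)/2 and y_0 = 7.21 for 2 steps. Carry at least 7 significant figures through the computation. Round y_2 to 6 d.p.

5.040045

y_1 = g(7.210000) = 5.359508
y_2 = g(5.359508) = 5.040045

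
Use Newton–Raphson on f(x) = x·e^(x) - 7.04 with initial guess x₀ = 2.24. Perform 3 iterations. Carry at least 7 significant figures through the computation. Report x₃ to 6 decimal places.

1.528825

f'(x) = (x + 1)·e^(x)
x_0 = 2.240000: f = 14.001062, f' = 30.434393 → x_1 = 2.240000 - (14.001062)/(30.434393) = 1.779959
x_1 = 1.779959: f = 3.514472, f' = 16.484087 → x_2 = 1.779959 - (3.514472)/(16.484087) = 1.566755
x_2 = 1.566755: f = 0.466446, f' = 12.297523 → x_3 = 1.566755 - (0.466446)/(12.297523) = 1.528825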